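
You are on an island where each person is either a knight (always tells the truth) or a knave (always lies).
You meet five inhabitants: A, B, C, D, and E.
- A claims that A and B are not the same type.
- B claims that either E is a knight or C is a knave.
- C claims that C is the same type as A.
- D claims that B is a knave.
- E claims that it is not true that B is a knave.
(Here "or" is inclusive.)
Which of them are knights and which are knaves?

A is a knight, and the claim "A and B are not the same type" is indeed True.
Since B is a knave, "either E is a knight or C is a knave" needs to be False, which holds.
C is a knight, and the claim "C is the same type as A" is indeed True.
D is a knight; "B is a knave" is True, as required.
E is a knave, so "it is not true that B is a knave" must be False — and it is.

A is a knight, B is a knave, C is a knight, D is a knight, and E is a knave.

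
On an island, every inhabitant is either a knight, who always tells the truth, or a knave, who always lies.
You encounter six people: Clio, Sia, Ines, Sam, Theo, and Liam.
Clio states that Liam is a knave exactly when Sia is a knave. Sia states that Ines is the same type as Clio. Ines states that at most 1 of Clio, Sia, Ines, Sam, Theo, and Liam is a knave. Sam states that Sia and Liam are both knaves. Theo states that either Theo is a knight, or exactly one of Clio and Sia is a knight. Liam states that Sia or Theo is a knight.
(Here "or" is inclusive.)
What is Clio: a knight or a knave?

Clio is a knight.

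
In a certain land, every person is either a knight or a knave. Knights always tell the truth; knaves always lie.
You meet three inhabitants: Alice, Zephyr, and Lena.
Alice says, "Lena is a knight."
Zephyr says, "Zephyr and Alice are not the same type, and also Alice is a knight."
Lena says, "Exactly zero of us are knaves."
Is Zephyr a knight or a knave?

Zephyr is a knave.

Consistent assignments: {Alice=knave, Zephyr=knave, Lena=knave}
In every consistent assignment, Zephyr is a knave.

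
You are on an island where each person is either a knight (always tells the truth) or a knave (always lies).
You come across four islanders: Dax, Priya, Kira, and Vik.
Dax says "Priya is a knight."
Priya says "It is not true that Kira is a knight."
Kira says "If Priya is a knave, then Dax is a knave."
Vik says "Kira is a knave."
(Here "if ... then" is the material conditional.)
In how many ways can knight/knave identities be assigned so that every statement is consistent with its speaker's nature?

1

Consistent assignments:
  Dax=knave, Priya=knave, Kira=knight, Vik=knave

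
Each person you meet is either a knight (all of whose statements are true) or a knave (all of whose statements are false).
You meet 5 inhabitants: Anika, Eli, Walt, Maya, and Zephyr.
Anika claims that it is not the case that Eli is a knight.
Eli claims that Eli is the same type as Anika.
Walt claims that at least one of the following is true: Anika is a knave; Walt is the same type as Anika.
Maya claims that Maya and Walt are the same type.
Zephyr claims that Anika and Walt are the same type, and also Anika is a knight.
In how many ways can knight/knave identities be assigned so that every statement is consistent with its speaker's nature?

2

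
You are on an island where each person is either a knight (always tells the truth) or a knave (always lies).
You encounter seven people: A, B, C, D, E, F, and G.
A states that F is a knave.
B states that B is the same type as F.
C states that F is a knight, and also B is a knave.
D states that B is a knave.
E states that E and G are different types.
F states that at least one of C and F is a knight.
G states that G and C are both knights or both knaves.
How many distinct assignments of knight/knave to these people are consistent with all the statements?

2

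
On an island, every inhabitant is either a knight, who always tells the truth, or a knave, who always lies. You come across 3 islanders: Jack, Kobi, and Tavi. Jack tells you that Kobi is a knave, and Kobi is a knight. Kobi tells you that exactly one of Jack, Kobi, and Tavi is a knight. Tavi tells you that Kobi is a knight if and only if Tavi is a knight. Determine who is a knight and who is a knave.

Jack is a knave, and the claim "Kobi is a knave, and Kobi is a knight" is indeed False.
Kobi is a knight, so "exactly one of Jack, Kobi, and Tavi is a knight" must be true — and it is.
Since Tavi is a knave, "Kobi is a knight if and only if Tavi is a knight" needs to be False, which holds.

Knights: Kobi. Knaves: Jack and Tavi.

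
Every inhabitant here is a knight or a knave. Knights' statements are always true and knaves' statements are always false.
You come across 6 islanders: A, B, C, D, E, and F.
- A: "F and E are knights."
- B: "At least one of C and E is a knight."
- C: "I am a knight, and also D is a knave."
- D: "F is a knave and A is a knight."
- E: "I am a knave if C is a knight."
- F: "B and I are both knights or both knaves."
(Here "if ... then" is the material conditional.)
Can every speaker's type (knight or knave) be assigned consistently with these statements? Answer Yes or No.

Yes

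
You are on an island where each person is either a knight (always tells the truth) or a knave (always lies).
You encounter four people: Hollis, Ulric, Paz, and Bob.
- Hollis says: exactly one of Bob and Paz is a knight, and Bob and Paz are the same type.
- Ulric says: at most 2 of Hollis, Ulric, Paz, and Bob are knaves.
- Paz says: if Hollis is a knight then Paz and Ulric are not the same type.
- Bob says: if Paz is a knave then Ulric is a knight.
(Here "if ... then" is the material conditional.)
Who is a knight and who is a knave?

Hollis (knave): "exactly one of Bob and Paz is a knight, and Bob and Paz are the same type" — false. ✓
Since Ulric is a knight, "at most 2 of Hollis, Ulric, Paz, and Bob are knaves" needs to be true, which holds.
Paz is a knight, so "if Hollis is a knight then Paz and Ulric are not the same type" must be true — and it is.
Bob is a knight; "if Paz is a knave then Ulric is a knight" is true, as required.

Hollis is a knave, Ulric is a knight, Paz is a knight, and Bob is a knight.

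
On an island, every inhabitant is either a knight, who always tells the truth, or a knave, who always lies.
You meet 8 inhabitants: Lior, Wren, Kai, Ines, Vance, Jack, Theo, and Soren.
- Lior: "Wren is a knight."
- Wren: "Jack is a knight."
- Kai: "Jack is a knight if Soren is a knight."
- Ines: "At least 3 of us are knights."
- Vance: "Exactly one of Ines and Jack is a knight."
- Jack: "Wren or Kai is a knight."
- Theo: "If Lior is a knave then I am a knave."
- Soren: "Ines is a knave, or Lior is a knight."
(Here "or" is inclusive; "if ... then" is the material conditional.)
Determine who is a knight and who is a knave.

Knights: Lior, Wren, Kai, Ines, Jack, Theo, and Soren. Knaves: Vance.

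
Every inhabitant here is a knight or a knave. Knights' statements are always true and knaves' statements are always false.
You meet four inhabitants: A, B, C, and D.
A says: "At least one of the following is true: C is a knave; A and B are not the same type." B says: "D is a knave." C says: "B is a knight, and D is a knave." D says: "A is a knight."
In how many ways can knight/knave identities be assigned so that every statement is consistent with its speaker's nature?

1

Consistent assignments:
  A=knight, B=knave, C=knave, D=knight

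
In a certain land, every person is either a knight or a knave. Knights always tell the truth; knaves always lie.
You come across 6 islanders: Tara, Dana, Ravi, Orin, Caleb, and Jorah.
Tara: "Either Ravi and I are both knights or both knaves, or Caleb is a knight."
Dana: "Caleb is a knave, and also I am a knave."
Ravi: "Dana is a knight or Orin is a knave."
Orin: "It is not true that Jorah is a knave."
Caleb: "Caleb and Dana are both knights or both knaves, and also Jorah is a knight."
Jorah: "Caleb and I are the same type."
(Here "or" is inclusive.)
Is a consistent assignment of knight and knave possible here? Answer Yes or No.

No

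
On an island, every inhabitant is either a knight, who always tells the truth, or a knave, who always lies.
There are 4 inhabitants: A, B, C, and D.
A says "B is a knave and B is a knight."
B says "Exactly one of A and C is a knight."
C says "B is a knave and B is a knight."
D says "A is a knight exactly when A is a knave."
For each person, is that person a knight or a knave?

A is a knave, B is a knave, C is a knave, and D is a knave.

A is a knave; "B is a knave and B is a knight" is false, as required.
As a knave, B's statement "exactly one of A and C is a knight" should be false; it is.
C is a knave; "B is a knave and B is a knight" is false, as required.
D is a knave, and the claim "A is a knight exactly when A is a knave" is indeed false.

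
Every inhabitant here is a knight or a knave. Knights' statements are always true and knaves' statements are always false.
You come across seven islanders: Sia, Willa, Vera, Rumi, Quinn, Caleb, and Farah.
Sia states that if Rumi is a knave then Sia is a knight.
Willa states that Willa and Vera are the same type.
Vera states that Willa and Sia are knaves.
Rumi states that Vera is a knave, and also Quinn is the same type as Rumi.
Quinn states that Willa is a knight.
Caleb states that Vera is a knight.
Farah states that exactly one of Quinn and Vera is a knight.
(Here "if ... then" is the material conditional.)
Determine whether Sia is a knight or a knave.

Consistent assignments: {Sia=knave, Willa=knave, Vera=knight, Rumi=knave, Quinn=knave, Caleb=knight, Farah=knight}
In every consistent assignment, Sia is a knave.

Sia is a knave.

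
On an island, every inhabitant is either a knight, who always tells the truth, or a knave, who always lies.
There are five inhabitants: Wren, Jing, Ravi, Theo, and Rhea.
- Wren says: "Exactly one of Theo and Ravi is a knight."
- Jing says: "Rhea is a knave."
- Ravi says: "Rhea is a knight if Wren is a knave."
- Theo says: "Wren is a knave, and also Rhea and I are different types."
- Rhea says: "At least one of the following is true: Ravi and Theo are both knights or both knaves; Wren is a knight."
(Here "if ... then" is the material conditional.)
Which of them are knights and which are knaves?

Knights: Wren, Ravi, and Rhea. Knaves: Jing and Theo.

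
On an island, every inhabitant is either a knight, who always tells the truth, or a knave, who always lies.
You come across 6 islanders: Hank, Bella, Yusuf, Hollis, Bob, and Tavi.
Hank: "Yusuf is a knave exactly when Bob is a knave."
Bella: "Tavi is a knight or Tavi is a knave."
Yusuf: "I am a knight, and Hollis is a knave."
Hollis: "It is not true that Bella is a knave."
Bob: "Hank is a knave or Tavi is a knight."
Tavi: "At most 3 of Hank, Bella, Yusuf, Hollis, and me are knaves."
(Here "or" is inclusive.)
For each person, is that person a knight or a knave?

Hank is a knave, Bella is a knight, Yusuf is a knave, Hollis is a knight, Bob is a knight, and Tavi is a knight.

Hank (knave): "Yusuf is a knave exactly when Bob is a knave" — False. ✓
Bella is a knight, and the claim "Tavi is a knight or Tavi is a knave" is indeed True.
Since Yusuf is a knave, "I am a knight, and Hollis is a knave" needs to be False, which holds.
Hollis is a knight, so "it is not true that Bella is a knave" must be True — and it is.
As a knight, Bob's statement "Hank is a knave or Tavi is a knight" should be True; it is.
Tavi is a knight, so "at most 3 of Hank, Bella, Yusuf, Hollis, and me are knaves" must be True — and it is.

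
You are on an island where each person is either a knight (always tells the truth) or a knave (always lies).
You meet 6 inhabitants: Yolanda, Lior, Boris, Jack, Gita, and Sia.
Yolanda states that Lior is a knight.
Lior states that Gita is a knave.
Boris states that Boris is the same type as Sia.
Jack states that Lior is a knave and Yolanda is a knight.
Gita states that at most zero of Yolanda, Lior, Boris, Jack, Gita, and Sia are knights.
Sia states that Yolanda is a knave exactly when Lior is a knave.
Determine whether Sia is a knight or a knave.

Consistent assignments: {Yolanda=knight, Lior=knight, Boris=knight, Jack=knave, Gita=knave, Sia=knight}; {Yolanda=knight, Lior=knight, Boris=knave, Jack=knave, Gita=knave, Sia=knight}
In every consistent assignment, Sia is a knight.

Sia is a knight.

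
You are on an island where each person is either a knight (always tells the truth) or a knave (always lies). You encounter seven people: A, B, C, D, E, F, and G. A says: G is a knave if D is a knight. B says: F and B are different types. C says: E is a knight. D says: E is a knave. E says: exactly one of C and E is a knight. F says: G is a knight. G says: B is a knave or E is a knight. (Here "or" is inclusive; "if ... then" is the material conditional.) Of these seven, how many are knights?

The unique consistent assignment is A=knight, B=knight, C=knave, D=knight, E=knave, F=knave, G=knave.
That has 3 knights.

3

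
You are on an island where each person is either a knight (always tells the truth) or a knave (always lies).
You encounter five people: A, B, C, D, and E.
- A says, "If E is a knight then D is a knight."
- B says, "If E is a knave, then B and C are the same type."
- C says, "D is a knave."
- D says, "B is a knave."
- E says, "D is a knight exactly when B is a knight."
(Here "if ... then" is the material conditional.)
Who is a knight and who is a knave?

A is a knight, B is a knight, C is a knight, D is a knave, and E is a knave.

A is a knight, and the claim "if E is a knight then D is a knight" is indeed true.
As a knight, B's statement "if E is a knave, then B and C are the same type" should be true; it is.
C is a knight, and the claim "D is a knave" is indeed true.
D (knave): "B is a knave" — False. ✓
As a knave, E's statement "D is a knight exactly when B is a knight" should be False; it is.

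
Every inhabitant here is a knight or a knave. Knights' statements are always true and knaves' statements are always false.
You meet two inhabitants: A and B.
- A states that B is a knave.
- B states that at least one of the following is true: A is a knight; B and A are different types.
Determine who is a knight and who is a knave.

Knights: B. Knaves: A.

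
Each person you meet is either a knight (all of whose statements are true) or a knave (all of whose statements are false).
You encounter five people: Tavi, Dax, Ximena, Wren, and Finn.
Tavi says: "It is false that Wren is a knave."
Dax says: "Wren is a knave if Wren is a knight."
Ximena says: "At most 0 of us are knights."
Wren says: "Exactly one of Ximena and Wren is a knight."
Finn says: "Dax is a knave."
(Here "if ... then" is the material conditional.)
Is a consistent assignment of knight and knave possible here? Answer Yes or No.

Yes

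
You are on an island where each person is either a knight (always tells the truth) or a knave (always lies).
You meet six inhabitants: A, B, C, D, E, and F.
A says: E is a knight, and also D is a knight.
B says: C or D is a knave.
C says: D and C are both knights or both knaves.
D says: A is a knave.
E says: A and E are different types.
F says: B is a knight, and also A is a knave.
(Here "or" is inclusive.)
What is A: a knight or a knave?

A is a knave.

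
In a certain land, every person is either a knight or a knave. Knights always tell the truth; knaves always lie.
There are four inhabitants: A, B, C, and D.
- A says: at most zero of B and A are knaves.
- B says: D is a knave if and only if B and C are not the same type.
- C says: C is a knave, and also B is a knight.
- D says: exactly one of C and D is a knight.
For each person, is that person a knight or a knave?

A is a knave, B is a knave, C is a knave, and D is a knave.

A is a knave, and the claim "at most zero of B and A are knaves" is indeed false.
Since B is a knave, "D is a knave if and only if B and C are not the same type" needs to be false, which holds.
C (knave): "C is a knave, and also B is a knight" — false. ✓
D is a knave, and the claim "exactly one of C and D is a knight" is indeed false.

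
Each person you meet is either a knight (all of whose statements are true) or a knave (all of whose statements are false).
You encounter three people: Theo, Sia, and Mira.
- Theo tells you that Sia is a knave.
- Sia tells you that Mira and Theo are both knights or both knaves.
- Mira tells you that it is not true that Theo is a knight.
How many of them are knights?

1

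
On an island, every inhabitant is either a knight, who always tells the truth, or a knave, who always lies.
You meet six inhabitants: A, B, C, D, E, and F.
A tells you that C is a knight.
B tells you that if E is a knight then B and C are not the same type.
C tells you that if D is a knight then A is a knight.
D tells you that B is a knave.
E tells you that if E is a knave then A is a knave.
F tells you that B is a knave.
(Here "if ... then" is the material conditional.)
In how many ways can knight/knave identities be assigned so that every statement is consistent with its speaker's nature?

2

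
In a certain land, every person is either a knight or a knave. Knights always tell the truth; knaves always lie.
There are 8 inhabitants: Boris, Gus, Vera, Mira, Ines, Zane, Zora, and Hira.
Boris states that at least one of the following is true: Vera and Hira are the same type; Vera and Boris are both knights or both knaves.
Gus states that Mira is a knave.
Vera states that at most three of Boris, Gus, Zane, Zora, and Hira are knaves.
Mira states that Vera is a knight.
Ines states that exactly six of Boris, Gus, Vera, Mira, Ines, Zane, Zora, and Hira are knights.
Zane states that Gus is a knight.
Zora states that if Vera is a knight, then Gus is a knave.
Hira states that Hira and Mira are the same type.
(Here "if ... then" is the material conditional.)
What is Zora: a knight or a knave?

Zora is a knight.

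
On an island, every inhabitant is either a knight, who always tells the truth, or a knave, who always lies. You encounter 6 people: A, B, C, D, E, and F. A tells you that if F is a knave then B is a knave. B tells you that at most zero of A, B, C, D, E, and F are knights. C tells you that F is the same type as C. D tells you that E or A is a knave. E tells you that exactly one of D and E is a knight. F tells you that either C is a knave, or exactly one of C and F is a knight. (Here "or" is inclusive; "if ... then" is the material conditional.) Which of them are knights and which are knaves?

As a knight, A's statement "if F is a knave then B is a knave" should be true; it is.
B (knave): "at most zero of A, B, C, D, E, and F are knights" — False. ✓
C is a knave, so "F is the same type as C" must be False — and it is.
As a knave, D's statement "E or A is a knave" should be False; it is.
E is a knight, and the claim "exactly one of D and E is a knight" is indeed true.
F is a knight, so "either C is a knave, or exactly one of C and F is a knight" must be true — and it is.

Knights: A, E, and F. Knaves: B, C, and D.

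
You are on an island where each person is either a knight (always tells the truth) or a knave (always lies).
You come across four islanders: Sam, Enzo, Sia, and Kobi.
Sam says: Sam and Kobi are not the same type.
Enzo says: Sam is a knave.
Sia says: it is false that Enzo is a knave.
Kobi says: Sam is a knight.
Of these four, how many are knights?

The unique consistent assignment is Sam=knave, Enzo=knight, Sia=knight, Kobi=knave.
That has 2 knights.

2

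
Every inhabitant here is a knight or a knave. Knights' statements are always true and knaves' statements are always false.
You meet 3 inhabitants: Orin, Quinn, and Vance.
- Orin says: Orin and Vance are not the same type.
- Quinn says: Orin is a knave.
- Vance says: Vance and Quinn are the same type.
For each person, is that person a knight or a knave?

Knights: Quinn. Knaves: Orin and Vance.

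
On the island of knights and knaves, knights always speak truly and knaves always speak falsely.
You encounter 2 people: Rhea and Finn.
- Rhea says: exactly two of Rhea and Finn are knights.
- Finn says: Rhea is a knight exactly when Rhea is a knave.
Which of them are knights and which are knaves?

Rhea is a knave and Finn is a knave.

Since Rhea is a knave, "exactly two of Rhea and Finn are knights" needs to be false, which holds.
As a knave, Finn's statement "Rhea is a knight exactly when Rhea is a knave" should be false; it is.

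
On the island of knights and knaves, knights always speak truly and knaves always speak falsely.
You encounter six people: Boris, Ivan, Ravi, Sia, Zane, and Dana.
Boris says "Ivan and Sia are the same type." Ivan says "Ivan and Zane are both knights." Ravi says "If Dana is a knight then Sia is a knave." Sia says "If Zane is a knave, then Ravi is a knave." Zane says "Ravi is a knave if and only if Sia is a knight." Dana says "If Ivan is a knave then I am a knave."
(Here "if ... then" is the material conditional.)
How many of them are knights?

The unique consistent assignment is Boris=knight, Ivan=knight, Ravi=knave, Sia=knight, Zane=knight, Dana=knight.
That has 5 knights.

5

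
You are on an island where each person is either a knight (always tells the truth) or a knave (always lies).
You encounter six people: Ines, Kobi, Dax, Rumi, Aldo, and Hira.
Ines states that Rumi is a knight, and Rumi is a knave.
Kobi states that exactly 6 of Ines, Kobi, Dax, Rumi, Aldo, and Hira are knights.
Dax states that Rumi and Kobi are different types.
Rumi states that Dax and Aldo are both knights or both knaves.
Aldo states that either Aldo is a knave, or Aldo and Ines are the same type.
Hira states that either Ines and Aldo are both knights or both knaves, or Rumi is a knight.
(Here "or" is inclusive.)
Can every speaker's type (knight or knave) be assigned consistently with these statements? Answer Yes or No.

No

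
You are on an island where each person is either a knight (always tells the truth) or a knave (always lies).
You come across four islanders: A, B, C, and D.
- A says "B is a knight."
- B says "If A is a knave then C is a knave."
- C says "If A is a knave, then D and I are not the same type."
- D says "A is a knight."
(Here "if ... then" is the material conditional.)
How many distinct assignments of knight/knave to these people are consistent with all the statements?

2

Consistent assignments:
  A=knight, B=knight, C=knight, D=knight
  A=knave, B=knave, C=knight, D=knave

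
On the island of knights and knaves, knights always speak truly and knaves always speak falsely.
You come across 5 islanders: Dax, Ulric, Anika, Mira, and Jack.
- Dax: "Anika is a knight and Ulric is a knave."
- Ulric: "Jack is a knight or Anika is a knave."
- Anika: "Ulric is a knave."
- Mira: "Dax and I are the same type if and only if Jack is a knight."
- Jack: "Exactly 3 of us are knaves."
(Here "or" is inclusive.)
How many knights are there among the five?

The unique consistent assignment is Dax=knave, Ulric=knight, Anika=knave, Mira=knave, Jack=knave.
That has 1 knight.

1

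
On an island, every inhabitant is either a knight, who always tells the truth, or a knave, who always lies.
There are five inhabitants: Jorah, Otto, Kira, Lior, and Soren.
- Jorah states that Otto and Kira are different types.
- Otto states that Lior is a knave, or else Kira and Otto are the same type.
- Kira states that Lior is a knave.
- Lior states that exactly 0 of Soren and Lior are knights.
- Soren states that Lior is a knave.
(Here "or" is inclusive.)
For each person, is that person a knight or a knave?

Jorah (knave): "Otto and Kira are different types" — False. ✓
Otto is a knight, and the claim "Lior is a knave, or else Kira and Otto are the same type" is indeed True.
Kira (knight): "Lior is a knave" — True. ✓
Lior is a knave; "exactly 0 of Soren and Lior are knights" is False, as required.
Since Soren is a knight, "Lior is a knave" needs to be True, which holds.

Jorah is a knave, Otto is a knight, Kira is a knight, Lior is a knave, and Soren is a knight.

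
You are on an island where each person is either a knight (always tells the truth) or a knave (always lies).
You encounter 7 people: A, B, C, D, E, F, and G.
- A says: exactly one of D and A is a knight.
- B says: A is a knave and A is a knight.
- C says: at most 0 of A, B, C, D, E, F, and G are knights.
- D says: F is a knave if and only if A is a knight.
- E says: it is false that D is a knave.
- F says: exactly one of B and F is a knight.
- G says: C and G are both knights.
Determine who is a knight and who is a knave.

A is a knight, B is a knave, C is a knave, D is a knave, E is a knave, F is a knight, and G is a knave.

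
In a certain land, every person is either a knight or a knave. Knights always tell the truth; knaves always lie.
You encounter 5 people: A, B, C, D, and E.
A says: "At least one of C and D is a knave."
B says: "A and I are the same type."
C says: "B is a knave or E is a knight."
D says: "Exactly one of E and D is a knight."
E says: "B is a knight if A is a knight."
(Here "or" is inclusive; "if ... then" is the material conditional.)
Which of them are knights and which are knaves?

Suppose A is a knave. Then A's statement "at least one of C and D is a knave" would have to be false. Checking the 16 ways to assign the others, none is consistent with every speaker.
(For instance, with B=knave, C=knight, D=knave, E=knave, A's claim "at least one of C and D is a knave" comes out true where it would need to be false.)
So A must be a knight, making "at least one of C and D is a knave" true. Taking A=knight, B=knave, C=knight, D=knave, E=knave, each remaining statement checks out:
  B (knave): "A and I are the same type" — false. ✓
  C (knight): "B is a knave or E is a knight" — true. ✓
  D (knave): "exactly one of E and D is a knight" — false. ✓
  E (knave): "B is a knight if A is a knight" — false. ✓
This is the unique consistent assignment.

A is a knight, B is a knave, C is a knight, D is a knave, and E is a knave.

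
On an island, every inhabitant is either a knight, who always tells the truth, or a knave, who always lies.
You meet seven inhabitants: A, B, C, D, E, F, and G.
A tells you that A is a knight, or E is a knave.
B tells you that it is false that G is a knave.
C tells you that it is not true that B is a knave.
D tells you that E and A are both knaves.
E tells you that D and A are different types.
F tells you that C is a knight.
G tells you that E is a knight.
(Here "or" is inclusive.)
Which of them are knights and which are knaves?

A is a knight, B is a knight, C is a knight, D is a knave, E is a knight, F is a knight, and G is a knight.

A is a knight, so "A is a knight, or E is a knave" must be True — and it is.
B is a knight, so "it is false that G is a knave" must be True — and it is.
C (knight): "it is not true that B is a knave" — True. ✓
D is a knave, so "E and A are both knaves" must be false — and it is.
E (knight): "D and A are different types" — True. ✓
Since F is a knight, "C is a knight" needs to be True, which holds.
G is a knight, so "E is a knight" must be True — and it is.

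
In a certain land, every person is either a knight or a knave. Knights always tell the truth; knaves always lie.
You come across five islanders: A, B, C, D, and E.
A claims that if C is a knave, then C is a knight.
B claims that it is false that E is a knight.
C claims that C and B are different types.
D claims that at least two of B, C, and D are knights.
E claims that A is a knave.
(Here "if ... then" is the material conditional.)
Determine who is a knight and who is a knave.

A is a knave, B is a knave, C is a knave, D is a knave, and E is a knight.

As a knave, A's statement "if C is a knave, then C is a knight" should be false; it is.
B is a knave, and the claim "it is false that E is a knight" is indeed false.
Since C is a knave, "C and B are different types" needs to be false, which holds.
D is a knave, and the claim "at least two of B, C, and D are knights" is indeed false.
E (knight): "A is a knave" — True. ✓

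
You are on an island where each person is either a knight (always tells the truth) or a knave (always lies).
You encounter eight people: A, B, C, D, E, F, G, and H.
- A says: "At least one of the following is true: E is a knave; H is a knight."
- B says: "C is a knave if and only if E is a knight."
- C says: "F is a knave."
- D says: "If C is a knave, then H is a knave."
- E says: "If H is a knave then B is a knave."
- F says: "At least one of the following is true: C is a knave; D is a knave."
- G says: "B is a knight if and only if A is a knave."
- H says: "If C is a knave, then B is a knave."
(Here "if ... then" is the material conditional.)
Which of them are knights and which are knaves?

A (knight): "at least one of the following is true: E is a knave; H is a knight" — True. ✓
B is a knave, so "C is a knave if and only if E is a knight" must be false — and it is.
C is a knight; "F is a knave" is True, as required.
Since D is a knight, "if C is a knave, then H is a knave" needs to be True, which holds.
E (knight): "if H is a knave then B is a knave" — True. ✓
F is a knave, so "at least one of the following is true: C is a knave; D is a knave" must be false — and it is.
G is a knight, so "B is a knight if and only if A is a knave" must be True — and it is.
As a knight, H's statement "if C is a knave, then B is a knave" should be True; it is.

A is a knight, B is a knave, C is a knight, D is a knight, E is a knight, F is a knave, G is a knight, and H is a knight.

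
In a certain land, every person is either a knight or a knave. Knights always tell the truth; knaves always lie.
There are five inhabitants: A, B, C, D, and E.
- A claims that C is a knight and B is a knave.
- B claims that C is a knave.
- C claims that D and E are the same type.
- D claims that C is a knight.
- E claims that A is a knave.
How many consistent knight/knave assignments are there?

1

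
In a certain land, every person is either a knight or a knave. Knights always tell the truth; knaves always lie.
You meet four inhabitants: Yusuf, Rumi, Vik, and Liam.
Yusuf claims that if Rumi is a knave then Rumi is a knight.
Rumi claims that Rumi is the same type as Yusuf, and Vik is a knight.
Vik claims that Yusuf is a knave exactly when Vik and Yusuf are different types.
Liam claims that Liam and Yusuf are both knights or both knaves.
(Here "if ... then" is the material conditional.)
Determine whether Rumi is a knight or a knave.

Rumi is a knight.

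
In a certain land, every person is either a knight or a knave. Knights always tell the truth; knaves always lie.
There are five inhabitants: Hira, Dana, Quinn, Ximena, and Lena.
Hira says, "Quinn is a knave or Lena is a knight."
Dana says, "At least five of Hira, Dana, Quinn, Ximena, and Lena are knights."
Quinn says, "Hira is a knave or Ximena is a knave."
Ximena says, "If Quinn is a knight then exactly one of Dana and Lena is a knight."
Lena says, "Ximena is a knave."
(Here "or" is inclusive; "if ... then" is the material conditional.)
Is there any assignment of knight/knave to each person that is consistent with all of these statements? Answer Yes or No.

Yes

One consistent assignment: Hira=knight, Dana=knave, Quinn=knave, Ximena=knight, Lena=knave.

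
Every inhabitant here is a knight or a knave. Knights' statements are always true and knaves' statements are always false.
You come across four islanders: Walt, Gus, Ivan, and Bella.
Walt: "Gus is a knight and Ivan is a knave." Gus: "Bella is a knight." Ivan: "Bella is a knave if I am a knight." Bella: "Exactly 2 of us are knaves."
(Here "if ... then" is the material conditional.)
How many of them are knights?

The unique consistent assignment is Walt=knave, Gus=knave, Ivan=knight, Bella=knave.
That has 1 knight.

1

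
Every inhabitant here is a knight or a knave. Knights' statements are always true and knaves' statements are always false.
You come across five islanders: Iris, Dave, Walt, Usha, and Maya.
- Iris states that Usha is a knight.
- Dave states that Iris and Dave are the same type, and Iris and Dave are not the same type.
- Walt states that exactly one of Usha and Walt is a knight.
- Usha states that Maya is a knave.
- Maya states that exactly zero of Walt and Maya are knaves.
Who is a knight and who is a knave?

Suppose Iris is a knight. Then Iris's statement "Usha is a knight" would have to be true. Checking the 16 ways to assign the others, none is consistent with every speaker.
(For instance, with Dave=knave, Walt=knight, Usha=knave, Maya=knight, Iris's claim "Usha is a knight" comes out false where it would need to be true.)
So Iris must be a knave, making "Usha is a knight" false. Taking Iris=knave, Dave=knave, Walt=knight, Usha=knave, Maya=knight, each remaining statement checks out:
  Dave (knave): "Iris and Dave are the same type, and Iris and Dave are not the same type" — false. ✓
  Walt (knight): "exactly one of Usha and Walt is a knight" — true. ✓
  Usha (knave): "Maya is a knave" — false. ✓
  Maya (knight): "exactly zero of Walt and Maya are knaves" — true. ✓
This is the unique consistent assignment.

Iris is a knave, Dave is a knave, Walt is a knight, Usha is a knave, and Maya is a knight.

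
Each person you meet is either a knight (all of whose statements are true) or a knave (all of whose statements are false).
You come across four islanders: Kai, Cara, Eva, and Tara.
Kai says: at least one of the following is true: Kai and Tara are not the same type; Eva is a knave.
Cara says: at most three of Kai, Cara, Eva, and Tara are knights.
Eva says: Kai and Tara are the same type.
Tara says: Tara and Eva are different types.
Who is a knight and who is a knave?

Knights: Kai and Cara. Knaves: Eva and Tara.

Kai is a knight, so "at least one of the following is true: Kai and Tara are not the same type; Eva is a knave" must be true — and it is.
Cara is a knight; "at most three of Kai, Cara, Eva, and Tara are knights" is true, as required.
Eva is a knave; "Kai and Tara are the same type" is false, as required.
Since Tara is a knave, "Tara and Eva are different types" needs to be false, which holds.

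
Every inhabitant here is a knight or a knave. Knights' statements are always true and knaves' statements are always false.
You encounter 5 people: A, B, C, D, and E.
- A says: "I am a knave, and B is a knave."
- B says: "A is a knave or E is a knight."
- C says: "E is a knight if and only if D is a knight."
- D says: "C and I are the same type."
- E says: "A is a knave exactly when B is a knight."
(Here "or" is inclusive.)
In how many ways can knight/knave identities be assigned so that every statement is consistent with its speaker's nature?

1

Consistent assignments:
  A=knave, B=knight, C=knight, D=knight, E=knight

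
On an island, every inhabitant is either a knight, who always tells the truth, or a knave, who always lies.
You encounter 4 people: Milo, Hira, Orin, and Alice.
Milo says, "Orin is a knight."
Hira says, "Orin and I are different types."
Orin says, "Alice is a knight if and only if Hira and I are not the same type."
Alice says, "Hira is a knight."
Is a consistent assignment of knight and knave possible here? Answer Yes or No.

Checking all 16 assignments, each has at least one speaker whose statement's truth value contradicts their type.

No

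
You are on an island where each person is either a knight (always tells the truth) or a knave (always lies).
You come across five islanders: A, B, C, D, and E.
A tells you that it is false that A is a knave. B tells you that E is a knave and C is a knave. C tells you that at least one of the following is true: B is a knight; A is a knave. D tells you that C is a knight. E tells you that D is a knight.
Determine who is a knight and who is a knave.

Suppose A is a knight. Then A's statement "it is false that A is a knave" would have to be true. Checking the 16 ways to assign the others, none is consistent with every speaker.
(For instance, with B=knave, C=knight, D=knight, E=knight, C's claim "at least one of the following is true: B is a knight; A is a knave" comes out false where it would need to be true.)
So A must be a knave, making "it is false that A is a knave" false. Taking A=knave, B=knave, C=knight, D=knight, E=knight, each remaining statement checks out:
  B (knave): "E is a knave and C is a knave" — false. ✓
  C (knight): "at least one of the following is true: B is a knight; A is a knave" — true. ✓
  D (knight): "C is a knight" — true. ✓
  E (knight): "D is a knight" — true. ✓
This is the unique consistent assignment.

A is a knave, B is a knave, C is a knight, D is a knight, and E is a knight.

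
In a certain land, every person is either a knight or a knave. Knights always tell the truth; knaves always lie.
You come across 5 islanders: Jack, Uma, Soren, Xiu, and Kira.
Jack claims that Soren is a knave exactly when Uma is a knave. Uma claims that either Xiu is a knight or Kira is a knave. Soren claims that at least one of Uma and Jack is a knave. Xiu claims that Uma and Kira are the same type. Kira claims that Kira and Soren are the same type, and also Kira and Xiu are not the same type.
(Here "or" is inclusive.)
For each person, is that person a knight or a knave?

Jack is a knave, Uma is a knave, Soren is a knight, Xiu is a knave, and Kira is a knight.

Jack is a knave, so "Soren is a knave exactly when Uma is a knave" must be false — and it is.
Uma is a knave, so "either Xiu is a knight or Kira is a knave" must be false — and it is.
Since Soren is a knight, "at least one of Uma and Jack is a knave" needs to be true, which holds.
Xiu (knave): "Uma and Kira are the same type" — false. ✓
Kira is a knight, so "Kira and Soren are the same type, and also Kira and Xiu are not the same type" must be true — and it is.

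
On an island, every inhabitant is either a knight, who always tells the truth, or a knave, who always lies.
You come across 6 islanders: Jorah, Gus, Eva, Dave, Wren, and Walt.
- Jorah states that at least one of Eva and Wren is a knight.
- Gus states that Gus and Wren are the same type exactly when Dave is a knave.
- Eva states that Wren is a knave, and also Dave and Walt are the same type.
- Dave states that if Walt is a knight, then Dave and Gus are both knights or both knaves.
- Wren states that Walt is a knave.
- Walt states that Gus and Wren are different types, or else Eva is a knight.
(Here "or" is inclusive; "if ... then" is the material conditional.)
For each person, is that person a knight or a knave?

Jorah is a knight, so "at least one of Eva and Wren is a knight" must be True — and it is.
Gus is a knight; "Gus and Wren are the same type exactly when Dave is a knave" is True, as required.
Eva is a knight, and the claim "Wren is a knave, and also Dave and Walt are the same type" is indeed True.
Dave (knight): "if Walt is a knight, then Dave and Gus are both knights or both knaves" — True. ✓
Wren (knave): "Walt is a knave" — false. ✓
Walt is a knight, and the claim "Gus and Wren are different types, or else Eva is a knight" is indeed True.

Knights: Jorah, Gus, Eva, Dave, and Walt. Knaves: Wren.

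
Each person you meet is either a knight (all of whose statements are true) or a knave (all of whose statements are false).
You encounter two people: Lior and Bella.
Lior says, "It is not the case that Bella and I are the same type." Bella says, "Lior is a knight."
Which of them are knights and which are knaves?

Lior is a knave and Bella is a knave.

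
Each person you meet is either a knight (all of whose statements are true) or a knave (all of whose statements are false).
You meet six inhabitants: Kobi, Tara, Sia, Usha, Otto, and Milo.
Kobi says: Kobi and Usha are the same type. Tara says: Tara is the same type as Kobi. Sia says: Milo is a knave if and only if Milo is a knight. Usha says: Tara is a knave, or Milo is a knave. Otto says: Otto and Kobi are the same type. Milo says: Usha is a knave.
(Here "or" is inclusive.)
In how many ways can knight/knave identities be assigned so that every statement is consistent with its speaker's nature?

Consistent assignments:
  Kobi=knight, Tara=knight, Sia=knave, Usha=knight, Otto=knight, Milo=knave
  Kobi=knight, Tara=knight, Sia=knave, Usha=knight, Otto=knave, Milo=knave
  Kobi=knight, Tara=knave, Sia=knave, Usha=knight, Otto=knight, Milo=knave
  Kobi=knight, Tara=knave, Sia=knave, Usha=knight, Otto=knave, Milo=knave

4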